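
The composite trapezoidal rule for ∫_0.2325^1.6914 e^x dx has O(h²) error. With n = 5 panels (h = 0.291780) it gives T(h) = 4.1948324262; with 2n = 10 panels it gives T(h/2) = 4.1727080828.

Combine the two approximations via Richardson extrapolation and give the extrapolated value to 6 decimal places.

4.165333

Leading term ∝ h^2; use weight 4 = 2^2.
Difference of the inputs: 4.1727080828 − 4.1948324262 = -0.0221243434
Correction (A(h/2) − A(h))/(4 − 1) = (-0.0221243434)/3 = -0.0073747811
R = A(h/2) + (A(h/2) − A(h))/3 = 4.1727080828 − 0.0073747811 = 4.1653333017
Correction |R − A(h/2)| = 7.375e-03; gap |A(h/2) − A(h)| = 2.212e-02.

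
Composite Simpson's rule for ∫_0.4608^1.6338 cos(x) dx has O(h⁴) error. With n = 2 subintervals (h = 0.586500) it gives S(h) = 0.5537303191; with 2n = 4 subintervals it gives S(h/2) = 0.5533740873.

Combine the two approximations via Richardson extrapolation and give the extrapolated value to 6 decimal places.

0.553350

Method order is 4; weight 2^4 = 16.
16*0.5533740873 = 8.8539853968; 8.8539853968 − 0.5537303191 = 8.3002550777
Divide by 2^4 − 1 = 15.
8.3002550777 ÷ 15 = 0.5533503385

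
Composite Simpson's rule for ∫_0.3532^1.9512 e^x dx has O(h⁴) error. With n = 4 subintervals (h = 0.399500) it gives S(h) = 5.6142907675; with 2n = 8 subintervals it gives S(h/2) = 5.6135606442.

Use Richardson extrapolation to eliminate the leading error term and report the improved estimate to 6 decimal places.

5.613512

Leading term ∝ h^4; use weight 16 = 2^4.
Difference of the inputs: 5.6135606442 − 5.6142907675 = -0.0007301233
Divide by 2^4 − 1 = 15: (-0.0007301233)/15 = -0.0000486749
R = A(h/2) + (A(h/2) − A(h))/15 = 5.6135606442 − 0.0000486749 = 5.6135119693
Shift from A(h/2): −0.0000486749.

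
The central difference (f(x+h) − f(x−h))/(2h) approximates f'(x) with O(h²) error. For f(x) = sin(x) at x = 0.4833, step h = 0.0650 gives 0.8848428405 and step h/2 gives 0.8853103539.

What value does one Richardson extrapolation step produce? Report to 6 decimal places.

0.885466

The method has order 2: 2^2 = 4.
Top: 4(0.8853103539) − (0.8848428405) = 2.6563985751
Denominator 4 − 1 = 3.
Result: 0.8854661917
Correction |R − A(h/2)| = 1.558e-04; gap |A(h/2) − A(h)| = 4.675e-04.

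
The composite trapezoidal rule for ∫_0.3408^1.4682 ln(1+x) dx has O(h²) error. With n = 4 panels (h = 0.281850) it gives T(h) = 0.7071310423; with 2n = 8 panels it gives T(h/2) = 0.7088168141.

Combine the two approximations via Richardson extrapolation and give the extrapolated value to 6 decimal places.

r = 2, so 2^r = 4.
4×0.7088168141 − 0.7071310423 = 2.1281362141
Divide by 2^2 − 1 = 3.
2.1281362141 ÷ 3 = 0.7093787380

0.709379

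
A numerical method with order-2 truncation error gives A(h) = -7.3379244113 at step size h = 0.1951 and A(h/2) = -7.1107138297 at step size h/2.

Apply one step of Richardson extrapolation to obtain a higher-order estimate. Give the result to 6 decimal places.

Leading term ∝ h^2; use weight 4 = 2^2.
Top: 4(-7.1107138297) − (-7.3379244113) = -21.1049309075
Divide by 2^2 − 1 = 3.
So the Richardson estimate is -7.0349769692.

-7.034977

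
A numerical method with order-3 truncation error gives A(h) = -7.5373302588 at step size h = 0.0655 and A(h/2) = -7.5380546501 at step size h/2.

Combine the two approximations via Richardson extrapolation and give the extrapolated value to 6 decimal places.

-7.538158

Method order is 3; weight 2^3 = 8.
Difference of the inputs: -7.5380546501 − (-7.5373302588) = -0.0007243913
Correction (A(h/2) − A(h))/(8 − 1) = (-0.0007243913)/7 = -0.0001034845
R = -7.5380546501 − 0.0001034845 = -7.5381581346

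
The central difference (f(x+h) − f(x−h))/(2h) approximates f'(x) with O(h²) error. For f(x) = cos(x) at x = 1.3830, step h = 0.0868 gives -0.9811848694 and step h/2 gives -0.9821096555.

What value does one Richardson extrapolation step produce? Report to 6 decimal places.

With r = 2 the leading error scales as h^2, so the weight is 2^2 = 4.
4×(-0.9821096555) = -3.9284386220; subtract (-0.9811848694) → -2.9472537526
Extrapolated: (-2.9472537526) / 3 = -0.9824179175
Gap between inputs: 9.248e-04; correction applied: −0.0003082620.

-0.982418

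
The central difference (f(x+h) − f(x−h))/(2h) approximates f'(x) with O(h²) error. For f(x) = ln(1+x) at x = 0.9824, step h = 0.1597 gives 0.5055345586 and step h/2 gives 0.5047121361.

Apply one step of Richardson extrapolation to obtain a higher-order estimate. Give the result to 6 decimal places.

0.504438

Order 2 gives 2^r = 4 and 2^r − 1 = 3.
4·0.5047121361 = 2.0188485444; subtract 0.5055345586 → 1.5133139858
(4·0.5047121361 − 0.5055345586)/(4 − 1) = 0.5044379953
Correction |R − A(h/2)| = 2.741e-04; gap |A(h/2) − A(h)| = 8.224e-04.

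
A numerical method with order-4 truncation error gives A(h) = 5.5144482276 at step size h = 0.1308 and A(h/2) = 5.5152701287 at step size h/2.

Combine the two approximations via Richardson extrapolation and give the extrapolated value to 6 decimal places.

5.515325

Method order is 4; weight 2^4 = 16.
16*5.5152701287 = 88.2443220592; subtract 5.5144482276 → 82.7298738316
Divide by 2^4 − 1 = 15.
R = 82.7298738316/15 = 5.5153249221
Gap between inputs: 8.219e-04; correction applied: +0.0000547934.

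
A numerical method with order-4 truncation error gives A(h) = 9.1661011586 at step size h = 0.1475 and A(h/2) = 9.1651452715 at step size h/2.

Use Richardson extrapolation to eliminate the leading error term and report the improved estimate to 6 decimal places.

9.165082

r = 4, so 2^r = 16.
16 × 9.1651452715 = 146.6423243440; 146.6423243440 − 9.1661011586 = 137.4762231854
(16 × 9.1651452715 − 9.1661011586)/(16 − 1) = 9.1650815457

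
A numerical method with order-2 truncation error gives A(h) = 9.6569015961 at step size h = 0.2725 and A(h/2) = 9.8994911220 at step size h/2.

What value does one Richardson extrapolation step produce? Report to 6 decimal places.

Order 2 gives 2^r = 4 and 2^r − 1 = 3.
Difference of the inputs: 9.8994911220 − 9.6569015961 = 0.2425895259
Correction (A(h/2) − A(h))/(4 − 1) = 0.2425895259/3 = 0.0808631753
R = A(h/2) + (A(h/2) − A(h))/3 = 9.8994911220 + 0.0808631753 = 9.9803542973
Correction |R − A(h/2)| = 8.086e-02; gap |A(h/2) − A(h)| = 2.426e-01.

9.980354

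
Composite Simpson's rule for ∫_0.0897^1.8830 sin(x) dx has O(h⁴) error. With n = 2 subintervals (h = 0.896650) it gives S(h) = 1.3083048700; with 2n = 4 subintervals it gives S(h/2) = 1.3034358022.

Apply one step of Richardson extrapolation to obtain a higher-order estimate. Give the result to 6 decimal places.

1.303111

With r = 4 the leading error scales as h^4, so the weight is 2^4 = 16.
2^4×A(h/2) = 20.8549728352; minus A(h) gives 19.5466679652.
Extrapolated: 19.5466679652 / 15 = 1.3031111977
Correction |R − A(h/2)| = 3.246e-04; gap |A(h/2) − A(h)| = 4.869e-03.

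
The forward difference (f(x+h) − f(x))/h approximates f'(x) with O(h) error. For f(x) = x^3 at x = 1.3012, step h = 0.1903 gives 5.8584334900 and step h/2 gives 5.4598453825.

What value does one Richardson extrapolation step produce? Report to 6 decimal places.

Leading term ∝ h^1; use weight 2 = 2^1.
2^1*A(h/2) = 10.9196907650; minus A(h) gives 5.0612572750.
R = 5.0612572750/1 = 5.0612572750

5.061257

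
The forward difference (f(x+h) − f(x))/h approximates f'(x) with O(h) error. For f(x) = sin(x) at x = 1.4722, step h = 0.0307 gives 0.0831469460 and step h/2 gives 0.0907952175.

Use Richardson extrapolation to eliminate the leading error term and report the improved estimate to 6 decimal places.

Leading term ∝ h^1; use weight 2 = 2^1.
2^1·A(h/2) = 0.1815904350; minus A(h) gives 0.0984434890.
Divide by 2^1 − 1 = 1.
Extrapolated: 0.0984434890 / 1 = 0.0984434890
Correction |R − A(h/2)| = 7.648e-03; gap |A(h/2) − A(h)| = 7.648e-03.

0.098443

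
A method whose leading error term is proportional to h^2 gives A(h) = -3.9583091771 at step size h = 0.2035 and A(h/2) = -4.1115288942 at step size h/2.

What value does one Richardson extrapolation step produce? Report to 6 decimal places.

-4.162602

r = 2, so 2^r = 4.
4*(-4.1115288942) − (-3.9583091771) = -12.4878063997
Denominator 4 − 1 = 3.
(-12.4878063997) ÷ 3 = -4.1626021332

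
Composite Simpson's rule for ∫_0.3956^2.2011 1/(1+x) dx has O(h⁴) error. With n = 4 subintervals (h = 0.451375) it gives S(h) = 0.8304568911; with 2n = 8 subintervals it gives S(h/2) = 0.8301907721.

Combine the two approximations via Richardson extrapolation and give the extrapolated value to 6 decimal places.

Order 4 gives 2^r = 16 and 2^r − 1 = 15.
Difference of the inputs: 0.8301907721 − 0.8304568911 = -0.0002661190
Correction (A(h/2) − A(h))/(16 − 1) = (-0.0002661190)/15 = -0.0000177413
R = 0.8301907721 − 0.0000177413 = 0.8301730308
Gap between inputs: 2.661e-04; correction applied: −0.0000177413.

0.830173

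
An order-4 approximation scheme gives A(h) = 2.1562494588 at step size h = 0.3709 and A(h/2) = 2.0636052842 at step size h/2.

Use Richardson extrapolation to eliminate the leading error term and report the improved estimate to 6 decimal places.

Leading term ∝ h^4; use weight 16 = 2^4.
2^4 × A(h/2) = 33.0176845472; minus A(h) gives 30.8614350884.
Denominator 16 − 1 = 15.
Extrapolated: 30.8614350884 / 15 = 2.0574290059

2.057429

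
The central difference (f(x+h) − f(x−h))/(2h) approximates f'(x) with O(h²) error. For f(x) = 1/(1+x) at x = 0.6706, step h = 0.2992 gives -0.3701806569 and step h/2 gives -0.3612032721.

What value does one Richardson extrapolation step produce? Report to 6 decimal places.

-0.358211

Order 2 gives 2^r = 4 and 2^r − 1 = 3.
Numerator 4×A(h/2) − A(h) = 4×(-0.3612032721) − (-0.3701806569) = -1.0746324315
Extrapolated: (-1.0746324315) / 3 = -0.3582108105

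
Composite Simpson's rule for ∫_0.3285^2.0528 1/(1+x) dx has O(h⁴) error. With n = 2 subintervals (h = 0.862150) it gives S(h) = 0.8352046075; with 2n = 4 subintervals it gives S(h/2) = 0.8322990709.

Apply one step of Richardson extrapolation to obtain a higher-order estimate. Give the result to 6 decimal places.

Method order is 4; weight 2^4 = 16.
16·0.8322990709 = 13.3167851344; subtract 0.8352046075 → 12.4815805269
R = 12.4815805269/15 = 0.8321053685
Correction |R − A(h/2)| = 1.937e-04; gap |A(h/2) − A(h)| = 2.906e-03.

0.832105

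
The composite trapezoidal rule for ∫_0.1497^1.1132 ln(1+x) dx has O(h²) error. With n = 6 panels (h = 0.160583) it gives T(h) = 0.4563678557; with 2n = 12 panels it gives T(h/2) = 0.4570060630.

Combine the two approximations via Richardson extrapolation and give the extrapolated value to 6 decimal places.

0.457219

Order 2 gives 2^r = 4 and 2^r − 1 = 3.
Difference of the inputs: 0.4570060630 − 0.4563678557 = 0.0006382073
Divide by 2^2 − 1 = 3: 0.0006382073/3 = 0.0002127358
R = A(h/2) + (A(h/2) − A(h))/3 = 0.4570060630 + 0.0002127358 = 0.4572187988
Shift from A(h/2): +0.0002127358.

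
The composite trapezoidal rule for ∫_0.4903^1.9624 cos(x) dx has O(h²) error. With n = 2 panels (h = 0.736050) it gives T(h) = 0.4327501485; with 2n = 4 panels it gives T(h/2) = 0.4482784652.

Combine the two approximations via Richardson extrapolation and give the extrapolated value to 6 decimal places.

0.453455

r = 2, so 2^r = 4.
2^2×A(h/2) = 1.7931138608; minus A(h) gives 1.3603637123.
R = 1.3603637123/3 = 0.4534545708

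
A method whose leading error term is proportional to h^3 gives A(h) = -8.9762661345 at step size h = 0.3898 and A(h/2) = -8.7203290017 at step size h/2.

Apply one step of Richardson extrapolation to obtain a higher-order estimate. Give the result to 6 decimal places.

-8.683767

Order 3 gives 2^r = 8 and 2^r − 1 = 7.
Numerator 8 × A(h/2) − A(h) = 8 × (-8.7203290017) − (-8.9762661345) = -60.7863658791
Denominator 8 − 1 = 7.
Result: -8.6837665542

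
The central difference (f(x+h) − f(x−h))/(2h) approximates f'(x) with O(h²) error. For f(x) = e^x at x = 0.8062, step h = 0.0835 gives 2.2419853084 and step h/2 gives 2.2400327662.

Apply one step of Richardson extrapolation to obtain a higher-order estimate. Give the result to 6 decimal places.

2.239382

r = 2: numerator weight 4, denominator 3.
Top: 4(2.2400327662) − (2.2419853084) = 6.7181457564
(4 × 2.2400327662 − 2.2419853084)/(4 − 1) = 2.2393819188
Shift from A(h/2): −0.0006508474.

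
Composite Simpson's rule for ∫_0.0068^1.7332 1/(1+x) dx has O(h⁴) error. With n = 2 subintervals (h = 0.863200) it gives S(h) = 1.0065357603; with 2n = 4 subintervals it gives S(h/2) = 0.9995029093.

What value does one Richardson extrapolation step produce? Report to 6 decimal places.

The method has order 4: 2^4 = 16.
Top: 16(0.9995029093) − (1.0065357603) = 14.9855107885
Divide by 2^4 − 1 = 15.
So the Richardson estimate is 0.9990340526.

0.999034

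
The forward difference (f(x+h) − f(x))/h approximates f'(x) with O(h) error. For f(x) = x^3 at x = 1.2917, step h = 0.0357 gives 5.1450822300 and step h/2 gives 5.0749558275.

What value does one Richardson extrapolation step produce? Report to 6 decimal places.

5.004829

Leading term ∝ h^1; use weight 2 = 2^1.
2 × 5.0749558275 = 10.1499116550; subtract 5.1450822300 → 5.0048294250
Extrapolated: 5.0048294250 / 1 = 5.0048294250
Shift from A(h/2): −0.0701264025.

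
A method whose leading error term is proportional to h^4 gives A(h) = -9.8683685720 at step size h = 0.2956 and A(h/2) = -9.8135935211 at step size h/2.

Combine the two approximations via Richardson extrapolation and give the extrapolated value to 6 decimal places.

-9.809942

With r = 4 the leading error scales as h^4, so the weight is 2^4 = 16.
16*(-9.8135935211) = -157.0174963376; (-157.0174963376) − (-9.8683685720) = -147.1491277656
Divide by 2^4 − 1 = 15.
Extrapolated: (-147.1491277656) / 15 = -9.8099418510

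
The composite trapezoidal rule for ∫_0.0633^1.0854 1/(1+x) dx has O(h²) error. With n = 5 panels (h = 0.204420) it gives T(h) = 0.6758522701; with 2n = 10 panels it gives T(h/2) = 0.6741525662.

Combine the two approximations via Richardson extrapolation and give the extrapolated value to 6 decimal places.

0.673586

r = 2: numerator weight 4, denominator 3.
Weighted: 2.6966102648 − 0.6758522701 = 2.0207579947
Denominator 4 − 1 = 3.
Extrapolated: 2.0207579947 / 3 = 0.6735859982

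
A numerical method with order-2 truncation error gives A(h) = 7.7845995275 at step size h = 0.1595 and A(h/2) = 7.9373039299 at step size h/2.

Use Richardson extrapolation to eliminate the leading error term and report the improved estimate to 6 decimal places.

7.988205

Leading term ∝ h^2; use weight 4 = 2^2.
4 × 7.9373039299 = 31.7492157196; subtract 7.7845995275 → 23.9646161921
23.9646161921 ÷ 3 = 7.9882053974
Gap between inputs: 1.527e-01; correction applied: +0.0509014675.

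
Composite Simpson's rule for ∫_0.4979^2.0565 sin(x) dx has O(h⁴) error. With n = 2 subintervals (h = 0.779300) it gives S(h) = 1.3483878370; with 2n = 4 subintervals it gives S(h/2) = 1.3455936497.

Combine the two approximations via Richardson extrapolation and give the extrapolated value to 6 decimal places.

Order 4 gives 2^r = 16 and 2^r − 1 = 15.
Top: 16(1.3455936497) − (1.3483878370) = 20.1811105582
R = 20.1811105582/15 = 1.3454073705
Correction |R − A(h/2)| = 1.863e-04; gap |A(h/2) − A(h)| = 2.794e-03.

1.345407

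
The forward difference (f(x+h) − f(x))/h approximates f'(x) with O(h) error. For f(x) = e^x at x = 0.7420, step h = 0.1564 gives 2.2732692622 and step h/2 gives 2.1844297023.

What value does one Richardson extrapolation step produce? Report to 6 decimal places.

Method order is 1; weight 2^1 = 2.
Numerator 2 × A(h/2) − A(h) = 2 × 2.1844297023 − 2.2732692622 = 2.0955901424
Divide by 2^1 − 1 = 1.
Extrapolated: 2.0955901424 / 1 = 2.0955901424

2.095590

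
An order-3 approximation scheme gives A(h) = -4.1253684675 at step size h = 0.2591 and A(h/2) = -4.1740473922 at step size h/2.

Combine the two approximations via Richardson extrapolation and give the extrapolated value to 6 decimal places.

The method has order 3: 2^3 = 8.
Top: 8(-4.1740473922) − (-4.1253684675) = -29.2670106701
R = (-29.2670106701)/7 = -4.1810015243
Gap between inputs: 4.868e-02; correction applied: −0.0069541321.

-4.181002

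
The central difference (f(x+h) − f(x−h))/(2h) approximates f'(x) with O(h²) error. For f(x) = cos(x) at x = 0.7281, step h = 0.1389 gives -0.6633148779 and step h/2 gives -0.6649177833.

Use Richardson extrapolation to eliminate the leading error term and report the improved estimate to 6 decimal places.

-0.665452

With r = 2 the leading error scales as h^2, so the weight is 2^2 = 4.
4 × (-0.6649177833) − (-0.6633148779) = -1.9963562553
Divide by 2^2 − 1 = 3.
(4 × (-0.6649177833) − (-0.6633148779))/(4 − 1) = -0.6654520851
Gap between inputs: 1.603e-03; correction applied: −0.0005343018.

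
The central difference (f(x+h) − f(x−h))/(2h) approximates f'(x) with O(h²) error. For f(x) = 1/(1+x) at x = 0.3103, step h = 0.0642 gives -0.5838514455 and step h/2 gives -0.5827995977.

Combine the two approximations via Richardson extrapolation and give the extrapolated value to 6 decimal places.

-0.582449

Order 2 gives 2^r = 4 and 2^r − 1 = 3.
Weighted: (-2.3311983908) − (-0.5838514455) = -1.7473469453
Divide by 2^2 − 1 = 3.
R = (-1.7473469453)/3 = -0.5824489818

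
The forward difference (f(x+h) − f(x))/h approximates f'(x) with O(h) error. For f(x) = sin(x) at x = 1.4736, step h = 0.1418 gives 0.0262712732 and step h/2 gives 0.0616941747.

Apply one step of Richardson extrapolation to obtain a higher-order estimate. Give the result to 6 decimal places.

0.097117

Leading term ∝ h^1; use weight 2 = 2^1.
2^1×A(h/2) = 0.1233883494; minus A(h) gives 0.0971170762.
0.0971170762 ÷ 1 = 0.0971170762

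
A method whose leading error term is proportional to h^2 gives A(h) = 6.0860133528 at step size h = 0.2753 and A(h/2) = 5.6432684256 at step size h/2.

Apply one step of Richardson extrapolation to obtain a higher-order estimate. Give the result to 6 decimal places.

5.495687

With r = 2 the leading error scales as h^2, so the weight is 2^2 = 4.
Numerator 4*A(h/2) − A(h) = 4*5.6432684256 − 6.0860133528 = 16.4870603496
Extrapolated: 16.4870603496 / 3 = 5.4956867832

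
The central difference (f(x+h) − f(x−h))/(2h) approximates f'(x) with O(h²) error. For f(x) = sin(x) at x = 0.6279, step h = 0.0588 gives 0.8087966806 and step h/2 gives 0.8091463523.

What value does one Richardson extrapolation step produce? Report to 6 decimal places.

0.809263

r = 2: numerator weight 4, denominator 3.
Numerator 4·A(h/2) − A(h) = 4·0.8091463523 − 0.8087966806 = 2.4277887286
Divide by 2^2 − 1 = 3.
(4·0.8091463523 − 0.8087966806)/(4 − 1) = 0.8092629095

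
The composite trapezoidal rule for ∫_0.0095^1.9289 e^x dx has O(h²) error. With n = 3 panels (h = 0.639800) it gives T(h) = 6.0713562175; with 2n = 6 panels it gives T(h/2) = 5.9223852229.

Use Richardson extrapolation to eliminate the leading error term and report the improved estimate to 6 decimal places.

With r = 2 the leading error scales as h^2, so the weight is 2^2 = 4.
4*5.9223852229 = 23.6895408916; 23.6895408916 − 6.0713562175 = 17.6181846741
Denominator 4 − 1 = 3.
Extrapolated: 17.6181846741 / 3 = 5.8727282247

5.872728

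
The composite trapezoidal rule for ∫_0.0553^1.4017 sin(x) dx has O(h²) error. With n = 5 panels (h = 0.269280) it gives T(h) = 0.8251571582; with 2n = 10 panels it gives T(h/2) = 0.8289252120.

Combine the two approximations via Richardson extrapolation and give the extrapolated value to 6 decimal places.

Order 2 gives 2^r = 4 and 2^r − 1 = 3.
A(h/2) − A(h) = 0.8289252120 − 0.8251571582 = 0.0037680538
Correction (A(h/2) − A(h))/(4 − 1) = 0.0037680538/3 = 0.0012560179
R = A(h/2) + (A(h/2) − A(h))/3 = 0.8289252120 + 0.0012560179 = 0.8301812299

0.830181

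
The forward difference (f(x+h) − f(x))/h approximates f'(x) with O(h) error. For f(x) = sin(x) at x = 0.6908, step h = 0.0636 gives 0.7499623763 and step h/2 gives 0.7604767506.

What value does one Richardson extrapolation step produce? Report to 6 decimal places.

0.770991

Leading term ∝ h^1; use weight 2 = 2^1.
Difference of the inputs: 0.7604767506 − 0.7499623763 = 0.0105143743
Correction (A(h/2) − A(h))/(2 − 1) = 0.0105143743/1 = 0.0105143743
R = 0.7604767506 + 0.0105143743 = 0.7709911249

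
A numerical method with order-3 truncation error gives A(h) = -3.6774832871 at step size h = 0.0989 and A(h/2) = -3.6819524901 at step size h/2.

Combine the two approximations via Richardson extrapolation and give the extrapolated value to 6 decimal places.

-3.682591

r = 3, so 2^r = 8.
8 × (-3.6819524901) = -29.4556199208; subtract (-3.6774832871) → -25.7781366337
Denominator 8 − 1 = 7.
Result: -3.6825909477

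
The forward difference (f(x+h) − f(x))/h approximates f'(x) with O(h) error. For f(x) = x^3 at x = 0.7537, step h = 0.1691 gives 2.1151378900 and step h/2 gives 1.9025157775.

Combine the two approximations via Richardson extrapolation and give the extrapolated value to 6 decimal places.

1.689894

Leading term ∝ h^1; use weight 2 = 2^1.
Difference of the inputs: 1.9025157775 − 2.1151378900 = -0.2126221125
Divide by 2^1 − 1 = 1: (-0.2126221125)/1 = -0.2126221125
R = 1.9025157775 − 0.2126221125 = 1.6898936650
Gap between inputs: 2.126e-01; correction applied: −0.2126221125.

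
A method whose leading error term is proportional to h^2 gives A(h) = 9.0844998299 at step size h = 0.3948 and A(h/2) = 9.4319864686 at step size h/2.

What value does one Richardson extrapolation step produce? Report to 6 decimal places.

9.547815

r = 2, so 2^r = 4.
A(h/2) − A(h) = 9.4319864686 − 9.0844998299 = 0.3474866387
Divide by 2^2 − 1 = 3: 0.3474866387/3 = 0.1158288796
R = A(h/2) + (A(h/2) − A(h))/3 = 9.4319864686 + 0.1158288796 = 9.5478153482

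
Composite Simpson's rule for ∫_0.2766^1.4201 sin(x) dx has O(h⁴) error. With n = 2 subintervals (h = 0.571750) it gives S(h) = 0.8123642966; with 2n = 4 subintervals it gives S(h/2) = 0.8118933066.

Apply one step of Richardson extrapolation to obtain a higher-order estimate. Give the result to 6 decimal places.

r = 4, so 2^r = 16.
16*0.8118933066 = 12.9902929056; 12.9902929056 − 0.8123642966 = 12.1779286090
Divide by 2^4 − 1 = 15.
12.1779286090 ÷ 15 = 0.8118619073

0.811862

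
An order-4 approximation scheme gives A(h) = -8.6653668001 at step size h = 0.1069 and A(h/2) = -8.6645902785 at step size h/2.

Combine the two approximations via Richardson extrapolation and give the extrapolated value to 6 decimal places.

-8.664539

Method order is 4; weight 2^4 = 16.
16*(-8.6645902785) = -138.6334444560; subtract (-8.6653668001) → -129.9680776559
Denominator 16 − 1 = 15.
Extrapolated: (-129.9680776559) / 15 = -8.6645385104
Gap between inputs: 7.765e-04; correction applied: +0.0000517681.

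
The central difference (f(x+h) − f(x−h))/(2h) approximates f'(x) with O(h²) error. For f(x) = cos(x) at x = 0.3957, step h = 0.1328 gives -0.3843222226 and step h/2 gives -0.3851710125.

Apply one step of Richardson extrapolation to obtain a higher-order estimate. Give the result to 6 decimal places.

-0.385454

Order 2 gives 2^r = 4 and 2^r − 1 = 3.
4*(-0.3851710125) = -1.5406840500; (-1.5406840500) − (-0.3843222226) = -1.1563618274
Extrapolated: (-1.1563618274) / 3 = -0.3854539425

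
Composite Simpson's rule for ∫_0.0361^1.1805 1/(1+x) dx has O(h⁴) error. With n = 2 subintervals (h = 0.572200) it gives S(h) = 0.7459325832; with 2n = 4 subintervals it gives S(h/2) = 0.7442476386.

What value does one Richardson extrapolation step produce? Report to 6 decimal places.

0.744135

Order 4 gives 2^r = 16 and 2^r − 1 = 15.
Weighted: 11.9079622176 − 0.7459325832 = 11.1620296344
Extrapolated: 11.1620296344 / 15 = 0.7441353090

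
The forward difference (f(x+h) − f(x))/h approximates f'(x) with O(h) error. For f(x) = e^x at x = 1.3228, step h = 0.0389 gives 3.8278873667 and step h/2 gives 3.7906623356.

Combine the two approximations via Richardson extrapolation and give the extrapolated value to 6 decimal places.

3.753437

Error is O(h^1); halving h shrinks it by 2^1 = 2.
Top: 2(3.7906623356) − (3.8278873667) = 3.7534373045
Denominator 2 − 1 = 1.
(2×3.7906623356 − 3.8278873667)/(2 − 1) = 3.7534373045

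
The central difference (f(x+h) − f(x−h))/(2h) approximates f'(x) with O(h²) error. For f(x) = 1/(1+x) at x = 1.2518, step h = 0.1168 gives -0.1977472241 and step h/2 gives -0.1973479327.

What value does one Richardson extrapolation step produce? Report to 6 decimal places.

-0.197215

Error is O(h^2); halving h shrinks it by 2^2 = 4.
4·(-0.1973479327) = -0.7893917308; subtract (-0.1977472241) → -0.5916445067
Divide by 2^2 − 1 = 3.
Result: -0.1972148356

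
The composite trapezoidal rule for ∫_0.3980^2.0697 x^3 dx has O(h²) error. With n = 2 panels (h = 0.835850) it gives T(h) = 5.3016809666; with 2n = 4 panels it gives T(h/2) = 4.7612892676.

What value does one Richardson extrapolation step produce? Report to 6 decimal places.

Error is O(h^2); halving h shrinks it by 2^2 = 4.
4*4.7612892676 − 5.3016809666 = 13.7434761038
Denominator 4 − 1 = 3.
Result: 4.5811587013
Gap between inputs: 5.404e-01; correction applied: −0.1801305663.

4.581159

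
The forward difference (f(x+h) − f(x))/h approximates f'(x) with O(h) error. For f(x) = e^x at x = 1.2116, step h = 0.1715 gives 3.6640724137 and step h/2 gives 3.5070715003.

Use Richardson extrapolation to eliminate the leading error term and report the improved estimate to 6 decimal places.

3.350071

r = 1, so 2^r = 2.
Weighted: 7.0141430006 − 3.6640724137 = 3.3500705869
3.3500705869 ÷ 1 = 3.3500705869
Shift from A(h/2): −0.1570009134.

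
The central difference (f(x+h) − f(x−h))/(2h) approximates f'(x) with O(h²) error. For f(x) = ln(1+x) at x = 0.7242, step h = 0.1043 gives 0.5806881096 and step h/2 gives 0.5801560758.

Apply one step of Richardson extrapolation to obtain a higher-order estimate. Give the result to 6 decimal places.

r = 2, so 2^r = 4.
A(h/2) − A(h) = 0.5801560758 − 0.5806881096 = -0.0005320338
Correction (A(h/2) − A(h))/(4 − 1) = (-0.0005320338)/3 = -0.0001773446
R = 0.5801560758 − 0.0001773446 = 0.5799787312
Correction |R − A(h/2)| = 1.773e-04; gap |A(h/2) − A(h)| = 5.320e-04.

0.579979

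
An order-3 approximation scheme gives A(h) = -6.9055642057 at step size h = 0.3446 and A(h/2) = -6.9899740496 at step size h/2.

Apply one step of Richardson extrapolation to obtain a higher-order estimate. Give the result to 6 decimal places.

-7.002033

Method order is 3; weight 2^3 = 8.
8 × (-6.9899740496) = -55.9197923968; subtract (-6.9055642057) → -49.0142281911
R = (-49.0142281911)/7 = -7.0020325987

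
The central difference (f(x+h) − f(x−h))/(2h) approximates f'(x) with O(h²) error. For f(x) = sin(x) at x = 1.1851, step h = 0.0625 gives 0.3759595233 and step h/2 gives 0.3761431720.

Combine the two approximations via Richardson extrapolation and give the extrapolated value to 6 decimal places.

With r = 2 the leading error scales as h^2, so the weight is 2^2 = 4.
Top: 4(0.3761431720) − (0.3759595233) = 1.1286131647
1.1286131647 ÷ 3 = 0.3762043882

0.376204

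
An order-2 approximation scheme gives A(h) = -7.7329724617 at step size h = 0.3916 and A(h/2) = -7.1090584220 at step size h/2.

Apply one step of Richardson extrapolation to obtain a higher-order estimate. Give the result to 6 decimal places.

Order 2 gives 2^r = 4 and 2^r − 1 = 3.
Weighted: (-28.4362336880) − (-7.7329724617) = -20.7032612263
(4 × (-7.1090584220) − (-7.7329724617))/(4 − 1) = -6.9010870754

-6.901087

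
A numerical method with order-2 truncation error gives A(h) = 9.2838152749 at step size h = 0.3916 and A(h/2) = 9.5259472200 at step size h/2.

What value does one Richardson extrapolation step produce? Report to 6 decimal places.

9.606658

r = 2, so 2^r = 4.
Top: 4(9.5259472200) − (9.2838152749) = 28.8199736051
Divide by 2^2 − 1 = 3.
(4*9.5259472200 − 9.2838152749)/(4 − 1) = 9.6066578684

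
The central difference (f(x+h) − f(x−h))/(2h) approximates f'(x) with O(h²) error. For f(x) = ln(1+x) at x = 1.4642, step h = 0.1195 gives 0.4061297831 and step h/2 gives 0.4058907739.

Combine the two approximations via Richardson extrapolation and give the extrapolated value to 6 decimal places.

Order 2 gives 2^r = 4 and 2^r − 1 = 3.
Difference of the inputs: 0.4058907739 − 0.4061297831 = -0.0002390092
Divide by 2^2 − 1 = 3: (-0.0002390092)/3 = -0.0000796697
R = 0.4058907739 − 0.0000796697 = 0.4058111042
Shift from A(h/2): −0.0000796697.

0.405811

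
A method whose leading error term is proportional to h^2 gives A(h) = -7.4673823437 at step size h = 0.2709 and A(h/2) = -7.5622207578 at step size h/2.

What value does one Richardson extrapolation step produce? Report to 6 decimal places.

-7.593834

Leading term ∝ h^2; use weight 4 = 2^2.
Top: 4(-7.5622207578) − (-7.4673823437) = -22.7815006875
(4*(-7.5622207578) − (-7.4673823437))/(4 − 1) = -7.5938335625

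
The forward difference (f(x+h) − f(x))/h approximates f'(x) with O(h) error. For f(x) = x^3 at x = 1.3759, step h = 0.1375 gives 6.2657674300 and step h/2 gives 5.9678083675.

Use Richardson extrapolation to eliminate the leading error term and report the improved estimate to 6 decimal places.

5.669849

Order 1 gives 2^r = 2 and 2^r − 1 = 1.
2*5.9678083675 = 11.9356167350; subtract 6.2657674300 → 5.6698493050
Divide by 2^1 − 1 = 1.
R = 5.6698493050/1 = 5.6698493050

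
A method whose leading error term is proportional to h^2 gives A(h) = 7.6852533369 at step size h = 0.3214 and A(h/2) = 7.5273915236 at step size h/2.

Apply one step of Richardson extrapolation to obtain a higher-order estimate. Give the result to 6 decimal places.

7.474771

With r = 2 the leading error scales as h^2, so the weight is 2^2 = 4.
Numerator 4*A(h/2) − A(h) = 4*7.5273915236 − 7.6852533369 = 22.4243127575
Extrapolated: 22.4243127575 / 3 = 7.4747709192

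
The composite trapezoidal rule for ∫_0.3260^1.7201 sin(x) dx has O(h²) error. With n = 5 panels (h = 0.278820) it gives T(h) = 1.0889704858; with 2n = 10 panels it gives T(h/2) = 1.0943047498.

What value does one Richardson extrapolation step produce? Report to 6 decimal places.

The method has order 2: 2^2 = 4.
Difference of the inputs: 1.0943047498 − 1.0889704858 = 0.0053342640
Divide by 2^2 − 1 = 3: 0.0053342640/3 = 0.0017780880
R = 1.0943047498 + 0.0017780880 = 1.0960828378
Shift from A(h/2): +0.0017780880.

1.096083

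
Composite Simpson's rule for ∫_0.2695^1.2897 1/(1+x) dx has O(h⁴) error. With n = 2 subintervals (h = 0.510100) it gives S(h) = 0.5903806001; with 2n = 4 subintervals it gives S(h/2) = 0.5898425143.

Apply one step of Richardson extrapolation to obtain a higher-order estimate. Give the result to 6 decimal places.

0.589807

r = 4, so 2^r = 16.
Weighted: 9.4374802288 − 0.5903806001 = 8.8470996287
Divide by 2^4 − 1 = 15.
So the Richardson estimate is 0.5898066419.
Gap between inputs: 5.381e-04; correction applied: −0.0000358724.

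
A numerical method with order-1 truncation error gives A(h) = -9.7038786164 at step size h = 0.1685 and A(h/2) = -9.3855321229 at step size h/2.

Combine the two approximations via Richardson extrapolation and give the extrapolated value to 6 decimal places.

-9.067186

Method order is 1; weight 2^1 = 2.
A(h/2) − A(h) = -9.3855321229 − (-9.7038786164) = 0.3183464935
Divide by 2^1 − 1 = 1: 0.3183464935/1 = 0.3183464935
R = A(h/2) + (A(h/2) − A(h))/1 = -9.3855321229 + 0.3183464935 = -9.0671856294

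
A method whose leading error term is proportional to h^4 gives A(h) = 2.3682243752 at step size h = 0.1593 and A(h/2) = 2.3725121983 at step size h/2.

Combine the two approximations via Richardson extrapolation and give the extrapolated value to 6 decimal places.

2.372798

With r = 4 the leading error scales as h^4, so the weight is 2^4 = 16.
16*2.3725121983 = 37.9601951728; subtract 2.3682243752 → 35.5919707976
Denominator 16 − 1 = 15.
R = 35.5919707976/15 = 2.3727980532
Shift from A(h/2): +0.0002858549.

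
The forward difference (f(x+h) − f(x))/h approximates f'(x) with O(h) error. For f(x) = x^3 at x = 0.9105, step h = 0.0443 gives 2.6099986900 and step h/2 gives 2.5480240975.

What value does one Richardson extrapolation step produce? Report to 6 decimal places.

2.486050

Error is O(h^1); halving h shrinks it by 2^1 = 2.
Top: 2(2.5480240975) − (2.6099986900) = 2.4860495050
Divide by 2^1 − 1 = 1.
Result: 2.4860495050
Gap between inputs: 6.197e-02; correction applied: −0.0619745925.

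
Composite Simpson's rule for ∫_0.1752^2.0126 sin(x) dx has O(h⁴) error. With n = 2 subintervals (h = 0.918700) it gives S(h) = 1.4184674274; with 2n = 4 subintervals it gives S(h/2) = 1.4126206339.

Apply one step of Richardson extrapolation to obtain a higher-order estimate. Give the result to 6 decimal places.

1.412231

With r = 4 the leading error scales as h^4, so the weight is 2^4 = 16.
A(h/2) − A(h) = 1.4126206339 − 1.4184674274 = -0.0058467935
Divide by 2^4 − 1 = 15: (-0.0058467935)/15 = -0.0003897862
R = A(h/2) + (A(h/2) − A(h))/15 = 1.4126206339 − 0.0003897862 = 1.4122308477
Gap between inputs: 5.847e-03; correction applied: −0.0003897862.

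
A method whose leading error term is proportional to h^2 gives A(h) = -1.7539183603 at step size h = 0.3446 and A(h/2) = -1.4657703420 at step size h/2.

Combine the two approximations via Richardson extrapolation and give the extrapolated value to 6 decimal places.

-1.369721

Order 2 gives 2^r = 4 and 2^r − 1 = 3.
A(h/2) − A(h) = -1.4657703420 − (-1.7539183603) = 0.2881480183
Divide by 2^2 − 1 = 3: 0.2881480183/3 = 0.0960493394
R = -1.4657703420 + 0.0960493394 = -1.3697210026
Gap between inputs: 2.881e-01; correction applied: +0.0960493394.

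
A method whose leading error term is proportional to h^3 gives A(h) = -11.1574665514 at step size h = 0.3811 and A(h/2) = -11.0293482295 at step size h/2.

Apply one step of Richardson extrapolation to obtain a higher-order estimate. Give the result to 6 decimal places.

-11.011046

Error is O(h^3); halving h shrinks it by 2^3 = 8.
8×(-11.0293482295) = -88.2347858360; (-88.2347858360) − (-11.1574665514) = -77.0773192846
R = (-77.0773192846)/7 = -11.0110456121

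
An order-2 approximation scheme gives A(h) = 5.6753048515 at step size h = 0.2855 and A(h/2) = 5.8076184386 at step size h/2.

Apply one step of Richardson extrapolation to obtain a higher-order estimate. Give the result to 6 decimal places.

5.851723

r = 2, so 2^r = 4.
4 × 5.8076184386 = 23.2304737544; subtract 5.6753048515 → 17.5551689029
R = 17.5551689029/3 = 5.8517229676
Correction |R − A(h/2)| = 4.410e-02; gap |A(h/2) − A(h)| = 1.323e-01.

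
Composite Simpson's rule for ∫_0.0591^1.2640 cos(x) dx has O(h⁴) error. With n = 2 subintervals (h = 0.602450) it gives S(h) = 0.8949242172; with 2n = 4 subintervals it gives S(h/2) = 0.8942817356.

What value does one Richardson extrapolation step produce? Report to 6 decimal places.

The method has order 4: 2^4 = 16.
Weighted: 14.3085077696 − 0.8949242172 = 13.4135835524
Divide by 2^4 − 1 = 15.
Result: 0.8942389035

0.894239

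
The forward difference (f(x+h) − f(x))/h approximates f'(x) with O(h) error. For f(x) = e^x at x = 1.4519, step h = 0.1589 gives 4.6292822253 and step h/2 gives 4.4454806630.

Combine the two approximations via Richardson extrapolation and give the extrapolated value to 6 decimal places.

4.261679

r = 1, so 2^r = 2.
2·4.4454806630 = 8.8909613260; subtract 4.6292822253 → 4.2616791007
(2·4.4454806630 − 4.6292822253)/(2 − 1) = 4.2616791007
Shift from A(h/2): −0.1838015623.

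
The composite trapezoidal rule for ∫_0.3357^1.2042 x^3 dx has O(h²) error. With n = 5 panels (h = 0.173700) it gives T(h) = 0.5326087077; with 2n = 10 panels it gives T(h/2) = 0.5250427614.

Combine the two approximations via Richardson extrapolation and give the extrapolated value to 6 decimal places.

0.522521

Order 2 gives 2^r = 4 and 2^r − 1 = 3.
A(h/2) − A(h) = 0.5250427614 − 0.5326087077 = -0.0075659463
Divide by 2^2 − 1 = 3: (-0.0075659463)/3 = -0.0025219821
R = 0.5250427614 − 0.0025219821 = 0.5225207793
Shift from A(h/2): −0.0025219821.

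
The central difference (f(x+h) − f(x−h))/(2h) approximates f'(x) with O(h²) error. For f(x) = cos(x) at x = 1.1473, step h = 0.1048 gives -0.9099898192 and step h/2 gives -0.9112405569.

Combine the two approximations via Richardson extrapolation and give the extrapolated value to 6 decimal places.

The method has order 2: 2^2 = 4.
Difference of the inputs: -0.9112405569 − (-0.9099898192) = -0.0012507377
Divide by 2^2 − 1 = 3: (-0.0012507377)/3 = -0.0004169126
R = -0.9112405569 − 0.0004169126 = -0.9116574695

-0.911657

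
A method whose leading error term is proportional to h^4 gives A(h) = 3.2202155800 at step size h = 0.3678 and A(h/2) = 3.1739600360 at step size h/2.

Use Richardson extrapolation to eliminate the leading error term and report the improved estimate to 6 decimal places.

3.170876

Method order is 4; weight 2^4 = 16.
2^4*A(h/2) = 50.7833605760; minus A(h) gives 47.5631449960.
R = 47.5631449960/15 = 3.1708763331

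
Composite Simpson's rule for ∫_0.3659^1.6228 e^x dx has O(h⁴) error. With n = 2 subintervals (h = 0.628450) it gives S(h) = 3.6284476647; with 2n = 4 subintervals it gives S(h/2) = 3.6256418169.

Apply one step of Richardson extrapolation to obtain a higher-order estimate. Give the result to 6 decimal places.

3.625455

Error is O(h^4); halving h shrinks it by 2^4 = 16.
Weighted: 58.0102690704 − 3.6284476647 = 54.3818214057
Denominator 16 − 1 = 15.
R = 54.3818214057/15 = 3.6254547604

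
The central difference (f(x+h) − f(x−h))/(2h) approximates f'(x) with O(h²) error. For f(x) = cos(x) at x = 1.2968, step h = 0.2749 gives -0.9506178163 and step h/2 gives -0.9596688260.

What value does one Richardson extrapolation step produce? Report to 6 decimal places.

r = 2: numerator weight 4, denominator 3.
4*(-0.9596688260) = -3.8386753040; subtract (-0.9506178163) → -2.8880574877
Divide by 2^2 − 1 = 3.
Result: -0.9626858292
Gap between inputs: 9.051e-03; correction applied: −0.0030170032.

-0.962686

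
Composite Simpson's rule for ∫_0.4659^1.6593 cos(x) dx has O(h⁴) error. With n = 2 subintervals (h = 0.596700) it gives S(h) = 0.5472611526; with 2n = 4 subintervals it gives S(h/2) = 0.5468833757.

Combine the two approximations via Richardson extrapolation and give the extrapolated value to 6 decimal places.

0.546858

Method order is 4; weight 2^4 = 16.
16 × 0.5468833757 = 8.7501340112; 8.7501340112 − 0.5472611526 = 8.2028728586
(16 × 0.5468833757 − 0.5472611526)/(16 − 1) = 0.5468581906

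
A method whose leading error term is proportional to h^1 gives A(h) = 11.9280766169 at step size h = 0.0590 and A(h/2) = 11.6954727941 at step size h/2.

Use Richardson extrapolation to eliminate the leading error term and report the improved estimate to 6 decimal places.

11.462869

The method has order 1: 2^1 = 2.
Weighted: 23.3909455882 − 11.9280766169 = 11.4628689713
Denominator 2 − 1 = 1.
Extrapolated: 11.4628689713 / 1 = 11.4628689713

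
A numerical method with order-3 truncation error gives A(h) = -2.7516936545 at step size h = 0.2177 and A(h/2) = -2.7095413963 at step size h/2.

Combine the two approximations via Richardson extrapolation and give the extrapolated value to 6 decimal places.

Order 3 gives 2^r = 8 and 2^r − 1 = 7.
Weighted: (-21.6763311704) − (-2.7516936545) = -18.9246375159
R = (-18.9246375159)/7 = -2.7035196451

-2.703520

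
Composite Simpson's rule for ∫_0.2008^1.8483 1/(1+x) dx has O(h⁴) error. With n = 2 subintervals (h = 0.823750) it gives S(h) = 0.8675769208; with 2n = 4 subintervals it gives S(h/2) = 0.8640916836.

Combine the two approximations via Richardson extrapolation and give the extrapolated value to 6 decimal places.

Order 4 gives 2^r = 16 and 2^r − 1 = 15.
16*0.8640916836 − 0.8675769208 = 12.9578900168
Divide by 2^4 − 1 = 15.
Result: 0.8638593345

0.863859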